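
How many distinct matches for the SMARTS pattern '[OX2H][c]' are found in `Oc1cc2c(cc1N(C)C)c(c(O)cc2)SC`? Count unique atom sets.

2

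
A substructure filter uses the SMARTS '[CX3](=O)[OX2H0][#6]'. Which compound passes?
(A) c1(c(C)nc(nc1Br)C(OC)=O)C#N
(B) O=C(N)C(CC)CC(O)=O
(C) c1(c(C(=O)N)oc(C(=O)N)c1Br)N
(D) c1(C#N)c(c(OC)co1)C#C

A

[CX3](=O)[OX2H0][#6] describes a carbonyl carbon bonded to an oxygen that is itself bonded to carbon (no H on that O) (an ester).
(A) contains a methyl-ester group (-C(=O)OCH3), which satisfies every atom and bond constraint.
(B) has a primary amide (-C(=O)NH2) but the carbonyl is bonded to N, not to an O-C linkage.
(C) has a primary amide (-C(=O)NH2) but the carbonyl is bonded to N, not to an O-C linkage.
(D) has a methoxy ether (-OCH3) but the ether oxygen is not adjacent to a C=O carbon.
So the answer is (A).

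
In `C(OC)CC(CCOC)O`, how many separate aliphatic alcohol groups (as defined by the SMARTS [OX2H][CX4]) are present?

1

[OX2H][CX4] is the SMARTS for an aliphatic alcohol: a hydroxyl oxygen bound to an sp3 (X4) carbon.
Exactly one fragment in the molecule meets all constraints, giving 1 match.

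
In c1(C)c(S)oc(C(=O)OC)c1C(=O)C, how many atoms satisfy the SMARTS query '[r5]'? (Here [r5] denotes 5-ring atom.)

5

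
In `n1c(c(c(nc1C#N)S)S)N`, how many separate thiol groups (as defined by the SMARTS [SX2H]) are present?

2

[SX2H] is the SMARTS for a thiol: an aliphatic sulfur with two connections, one being H.
The molecule carries 2 separate instances of a thiol (-SH) meeting every constraint; each maps to a distinct set of atoms, giving 2 matches.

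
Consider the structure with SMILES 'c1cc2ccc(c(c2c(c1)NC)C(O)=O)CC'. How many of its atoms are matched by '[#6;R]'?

The query [#6;R] means: carbon that is part of a ring.
Check the 17 heavy atoms by environment: 10× c (aromatic, in 6-ring) → match; 4× C (acyclic) → no; 2× O (acyclic) → no; 1× N (acyclic) → no.
That gives 10 matching atoms.

10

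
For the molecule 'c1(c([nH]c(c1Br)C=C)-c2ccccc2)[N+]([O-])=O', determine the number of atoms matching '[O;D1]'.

2

The query [O;D1] means: aliphatic oxygen bonded to exactly one heavy atom.
Check the 17 heavy atoms by environment: 1× n (aromatic, D2) → no; 5× c (aromatic, D3) → no; 1× C (D2) → no; 1× C (D1) → no; 5× c (aromatic, D2) → no; 1× N (charge +1, D3) → no; 1× O (charge -1, D1) → match; 1× O (D1) → match; 1× Br (D1) → no.
Summing the matching environments: 1 + 1 = 2 matching atoms.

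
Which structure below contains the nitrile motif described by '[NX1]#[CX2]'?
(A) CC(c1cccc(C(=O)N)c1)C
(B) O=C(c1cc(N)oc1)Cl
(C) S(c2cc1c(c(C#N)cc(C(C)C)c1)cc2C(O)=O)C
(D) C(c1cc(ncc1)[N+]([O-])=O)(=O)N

[NX1]#[CX2] describes a nitrogen triple-bonded to a two-connected carbon (a nitrile).
(A) has a primary amide (-C(=O)NH2) but the nitrogen is NX3, not NX1.
(B) has a primary amino group (-NH2) but the nitrogen is NX3 (three connections), not NX1 triple-bonded.
(C) contains a nitrile (-C#N), which satisfies every atom and bond constraint.
(D) has a nitro group (-[N+](=O)[O-]) but there is no C#N triple bond.
So the answer is (C).

C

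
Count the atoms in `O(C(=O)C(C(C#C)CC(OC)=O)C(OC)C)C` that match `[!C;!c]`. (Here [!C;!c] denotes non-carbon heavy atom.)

The query [!C;!c] means: neither aliphatic nor aromatic carbon — same as [!#6].
Check the 17 heavy atoms by environment: 12× C → no; 5× O → match.
That gives 5 matching atoms.

5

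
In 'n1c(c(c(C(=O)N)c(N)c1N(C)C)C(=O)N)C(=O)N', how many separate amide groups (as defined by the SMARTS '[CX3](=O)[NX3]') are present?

3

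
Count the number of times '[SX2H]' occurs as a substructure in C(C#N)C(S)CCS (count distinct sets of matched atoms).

2

[SX2H] is the SMARTS for a thiol: an aliphatic sulfur with two connections, one being H.
The molecule carries 2 separate instances of a thiol (-SH) meeting every constraint; each maps to a distinct set of atoms, giving 2 matches.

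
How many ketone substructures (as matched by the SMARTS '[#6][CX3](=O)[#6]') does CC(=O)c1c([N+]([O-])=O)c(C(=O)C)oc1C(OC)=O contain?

[#6][CX3](=O)[#6] is the SMARTS for a ketone: a carbonyl carbon (no H) flanked by two carbons.
The molecule carries 2 separate instances of an acetyl/ketone group (-C(=O)CH3) meeting every constraint; each maps to a distinct set of atoms, giving 2 matches.

2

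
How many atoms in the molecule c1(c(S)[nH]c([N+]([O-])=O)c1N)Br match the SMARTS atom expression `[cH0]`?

4

The query [cH0] means: aromatic carbon with no attached hydrogen (substituted or ring-fusion).
Check the 11 heavy atoms by environment: 1× n (aromatic, H1) → no; 4× c (aromatic, H0) → match; 1× N (H2) → no; 1× S (H1) → no; 1× N (charge +1, H0) → no; 1× O (charge -1, H0) → no; 1× O (H0) → no; 1× Br (H0) → no.
That gives 4 matching atoms.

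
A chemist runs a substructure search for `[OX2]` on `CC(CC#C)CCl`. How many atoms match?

The query [OX2] means: aliphatic oxygen with two total connections — ether, hydroxyl, or ester single-bond O.
Check the 7 heavy atoms by environment: 4× C (X4) → no; 1× Cl (X1) → no; 2× C (X2) → no.
No environment satisfies the query, so 0 matching atoms.

0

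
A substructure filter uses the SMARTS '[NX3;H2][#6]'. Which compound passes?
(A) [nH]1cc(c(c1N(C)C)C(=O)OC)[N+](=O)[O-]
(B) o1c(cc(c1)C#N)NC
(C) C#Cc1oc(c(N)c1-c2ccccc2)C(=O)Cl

C

[NX3;H2][#6] describes a trivalent nitrogen with two H attached to carbon (a primary amine).
(A) has a nitro group (-[N+](=O)[O-]) but the nitrogen is [N+] with no H, not NX3H2.
(B) has a nitrile (-C#N) but the nitrogen is NX1 (triple-bonded), not NX3 with two H.
(C) contains a primary amino group (-NH2), which satisfies every atom and bond constraint.
So the answer is (C).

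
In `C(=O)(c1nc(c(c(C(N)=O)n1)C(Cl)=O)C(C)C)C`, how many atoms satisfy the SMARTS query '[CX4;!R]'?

The query [CX4;!R] means: aliphatic carbon with four total connections, not in a ring.
Check the 18 heavy atoms by environment: 2× n (aromatic, X2, in 6-ring) → no; 4× c (aromatic, X3, in 6-ring) → no; 3× C (X3, acyclic) → no; 3× O (X1, acyclic) → no; 1× Cl (X1, acyclic) → no; 4× C (X4, acyclic) → match; 1× N (X3, acyclic) → no.
That gives 4 matching atoms.

4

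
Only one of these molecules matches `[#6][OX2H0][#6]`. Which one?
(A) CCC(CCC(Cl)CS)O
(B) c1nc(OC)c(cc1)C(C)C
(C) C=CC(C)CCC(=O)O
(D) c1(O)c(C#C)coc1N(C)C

B

[#6][OX2H0][#6] describes an aliphatic oxygen bridging two carbons with no H on the oxygen (an ether).
(A) has a hydroxyl group (-OH) but the oxygen has H1, not H0 bridging two carbons.
(B) contains a methoxy ether (-OCH3), which satisfies every atom and bond constraint.
(C) has a carboxylic acid group (-C(=O)OH) but the -OH oxygen has H1; the =O is OX1, not OX2.
(D) has a hydroxyl group (-OH) but the oxygen has H1, not H0 bridging two carbons.
So the answer is (B).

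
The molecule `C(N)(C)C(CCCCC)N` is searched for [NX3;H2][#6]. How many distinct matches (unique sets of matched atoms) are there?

2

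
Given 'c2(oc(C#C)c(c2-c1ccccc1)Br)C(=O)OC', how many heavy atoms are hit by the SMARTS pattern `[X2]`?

The query [X2] means: any atom with exactly two total connections (bonds + H).
Check the 18 heavy atoms by environment: 1× o (aromatic, X2) → match; 10× c (aromatic, X3) → no; 1× C (X3) → no; 1× O (X1) → no; 1× O (X2) → match; 1× C (X4) → no; 1× Br (X1) → no; 2× C (X2) → match.
Summing the matching environments: 1 + 1 + 2 = 4 matching atoms.

4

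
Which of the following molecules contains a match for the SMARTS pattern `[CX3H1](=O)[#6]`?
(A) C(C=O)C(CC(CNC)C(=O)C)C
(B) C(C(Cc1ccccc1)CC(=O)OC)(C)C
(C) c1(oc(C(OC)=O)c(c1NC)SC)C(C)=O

A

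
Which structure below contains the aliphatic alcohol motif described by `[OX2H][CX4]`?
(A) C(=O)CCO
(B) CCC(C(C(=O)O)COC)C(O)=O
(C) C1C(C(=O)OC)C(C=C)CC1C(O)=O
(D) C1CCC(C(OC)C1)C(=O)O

A

[OX2H][CX4] describes a hydroxyl oxygen bound to an sp3 (X4) carbon (an aliphatic alcohol).
(A) contains a hydroxyl group (-OH), which satisfies every atom and bond constraint.
(B) has a carboxylic acid group (-C(=O)OH) but the -OH is on a CX3 carbonyl carbon, not a CX4 carbon.
(C) has a carboxylic acid group (-C(=O)OH) but the -OH is on a CX3 carbonyl carbon, not a CX4 carbon.
(D) has a methoxy ether (-OCH3) but the oxygen has H0 (ether), not H1.
So the answer is (A).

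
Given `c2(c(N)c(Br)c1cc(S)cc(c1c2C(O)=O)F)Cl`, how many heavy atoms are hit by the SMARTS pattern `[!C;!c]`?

7

The query [!C;!c] means: neither aliphatic nor aromatic carbon — same as [!#6].
Check the 18 heavy atoms by environment: 10× c (aromatic) → no; 1× S → match; 1× F → match; 1× Br → match; 1× N → match; 1× Cl → match; 1× C → no; 2× O → match.
Summing the matching environments: 1 + 1 + 1 + 1 + 1 + 2 = 7 matching atoms.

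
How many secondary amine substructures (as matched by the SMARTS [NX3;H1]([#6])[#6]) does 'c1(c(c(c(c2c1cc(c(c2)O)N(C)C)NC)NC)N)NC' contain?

[NX3;H1]([#6])[#6] is the SMARTS for a secondary amine: a trivalent nitrogen with one H, bonded to two carbons.
The molecule carries 3 separate instances of an N-methylamino group (-NHCH3) meeting every constraint; each maps to a distinct set of atoms, giving 3 matches.

3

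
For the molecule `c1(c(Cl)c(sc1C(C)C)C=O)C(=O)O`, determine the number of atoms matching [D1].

The query [D1] means: atom with exactly one heavy-atom neighbour (degree 1).
Check the 14 heavy atoms by environment: 1× s (aromatic, D2) → no; 4× c (aromatic, D3) → no; 1× C (D2) → no; 3× O (D1) → match; 2× C (D3) → no; 1× Cl (D1) → match; 2× C (D1) → match.
Summing the matching environments: 3 + 1 + 2 = 6 matching atoms.

6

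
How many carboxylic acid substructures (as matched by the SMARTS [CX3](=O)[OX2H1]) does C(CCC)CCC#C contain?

[CX3](=O)[OX2H1] is the SMARTS for a carboxylic acid: an sp2 carbon double-bonded to O and single-bonded to an -OH oxygen.
No fragment in the molecule satisfies every constraint, giving 0 matches.

0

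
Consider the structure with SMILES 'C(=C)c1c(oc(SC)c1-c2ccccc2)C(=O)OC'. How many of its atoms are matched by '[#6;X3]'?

Check the 19 heavy atoms by environment: 1× o (aromatic, X2) → no; 10× c (aromatic, X3) → match; 3× C (X3) → match; 1× O (X1) → no; 1× O (X2) → no; 2× C (X4) → no; 1× S (X2) → no.
Summing the matching environments: 10 + 3 = 13 matching atoms.

13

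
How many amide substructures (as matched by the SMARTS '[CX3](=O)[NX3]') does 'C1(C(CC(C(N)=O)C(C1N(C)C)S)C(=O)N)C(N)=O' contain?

[CX3](=O)[NX3] is the SMARTS for an amide: a carbonyl carbon bonded to a trivalent nitrogen.
The molecule carries 3 separate instances of a primary amide (-C(=O)NH2) meeting every constraint; each maps to a distinct set of atoms, giving 3 matches.

3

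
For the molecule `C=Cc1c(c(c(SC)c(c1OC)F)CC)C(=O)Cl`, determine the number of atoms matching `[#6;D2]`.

The query [#6;D2] means: any carbon bonded to exactly two heavy atoms.
Check the 18 heavy atoms by environment: 6× c (aromatic, D3) → no; 1× C (D3) → no; 1× O (D1) → no; 1× Cl (D1) → no; 1× F (D1) → no; 2× C (D2) → match; 4× C (D1) → no; 1× S (D2) → no; 1× O (D2) → no.
That gives 2 matching atoms.

2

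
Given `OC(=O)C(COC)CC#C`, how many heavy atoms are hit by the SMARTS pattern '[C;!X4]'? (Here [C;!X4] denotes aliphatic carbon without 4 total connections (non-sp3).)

Check the 10 heavy atoms by environment: 4× C (X4) → no; 2× C (X2) → match; 2× O (X2) → no; 1× C (X3) → match; 1× O (X1) → no.
Summing the matching environments: 2 + 1 = 3 matching atoms.

3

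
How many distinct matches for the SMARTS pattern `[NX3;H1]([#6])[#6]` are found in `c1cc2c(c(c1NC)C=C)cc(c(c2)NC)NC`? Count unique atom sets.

3

[NX3;H1]([#6])[#6] is the SMARTS for a secondary amine: a trivalent nitrogen with one H, bonded to two carbons.
The molecule carries 3 separate instances of an N-methylamino group (-NHCH3) meeting every constraint; each maps to a distinct set of atoms, giving 3 matches.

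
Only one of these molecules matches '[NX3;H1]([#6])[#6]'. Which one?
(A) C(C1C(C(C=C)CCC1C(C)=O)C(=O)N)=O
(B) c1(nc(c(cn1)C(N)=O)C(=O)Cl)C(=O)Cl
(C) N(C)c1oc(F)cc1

C

[NX3;H1]([#6])[#6] describes a trivalent nitrogen with one H, bonded to two carbons (a secondary amine).
(A) has a primary amide (-C(=O)NH2) but the -C(=O)NH2 nitrogen has H2, not H1.
(B) has a primary amide (-C(=O)NH2) but the -C(=O)NH2 nitrogen has H2, not H1.
(C) contains an N-methylamino group (-NHCH3), which satisfies every atom and bond constraint.
So the answer is (C).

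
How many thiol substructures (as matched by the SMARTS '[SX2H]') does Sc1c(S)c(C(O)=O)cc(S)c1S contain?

4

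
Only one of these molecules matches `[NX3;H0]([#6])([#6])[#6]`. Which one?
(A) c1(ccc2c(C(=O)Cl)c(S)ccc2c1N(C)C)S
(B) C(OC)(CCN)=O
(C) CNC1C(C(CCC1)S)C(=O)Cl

[NX3;H0]([#6])([#6])[#6] describes a trivalent nitrogen with no H, bonded to three carbons (a tertiary amine).
(A) contains a dimethylamino group (-N(CH3)2), which satisfies every atom and bond constraint.
(B) has a primary amino group (-NH2) but the nitrogen has H2, not H0 with three carbons.
(C) has an N-methylamino group (-NHCH3) but the nitrogen still has one H (H1), not H0.
So the answer is (A).

A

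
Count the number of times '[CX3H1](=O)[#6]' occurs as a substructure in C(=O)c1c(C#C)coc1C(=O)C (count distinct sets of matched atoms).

[CX3H1](=O)[#6] is the SMARTS for an aldehyde: an sp2 carbon with one H, double-bonded to O and single-bonded to carbon.
Exactly one fragment in the molecule meets all constraints, giving 1 match.

1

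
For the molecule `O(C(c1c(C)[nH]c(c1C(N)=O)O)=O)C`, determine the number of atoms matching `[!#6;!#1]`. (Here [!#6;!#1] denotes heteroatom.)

The query [!#6;!#1] means: not carbon and not hydrogen — any heteroatom.
Check the 14 heavy atoms by environment: 1× n (aromatic) → match; 4× c (aromatic) → no; 4× O → match; 4× C → no; 1× N → match.
Summing the matching environments: 1 + 4 + 1 = 6 matching atoms.

6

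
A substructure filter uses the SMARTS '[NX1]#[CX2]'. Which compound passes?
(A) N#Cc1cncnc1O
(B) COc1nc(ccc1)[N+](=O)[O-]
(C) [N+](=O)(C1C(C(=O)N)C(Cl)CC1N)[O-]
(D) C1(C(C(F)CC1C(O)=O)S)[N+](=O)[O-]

A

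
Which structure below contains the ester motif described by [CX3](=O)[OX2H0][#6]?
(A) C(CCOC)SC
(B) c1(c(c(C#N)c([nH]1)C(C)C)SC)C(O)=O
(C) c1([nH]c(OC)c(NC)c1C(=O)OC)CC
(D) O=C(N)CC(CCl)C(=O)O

[CX3](=O)[OX2H0][#6] describes a carbonyl carbon bonded to an oxygen that is itself bonded to carbon (no H on that O) (an ester).
(A) has a methoxy ether (-OCH3) but the ether oxygen is not adjacent to a C=O carbon.
(B) has a carboxylic acid group (-C(=O)OH) but the singly-bonded O carries H (OX2H1, not H0).
(C) contains a methyl-ester group (-C(=O)OCH3), which satisfies every atom and bond constraint.
(D) has a primary amide (-C(=O)NH2) but the carbonyl is bonded to N, not to an O-C linkage.
So the answer is (C).

C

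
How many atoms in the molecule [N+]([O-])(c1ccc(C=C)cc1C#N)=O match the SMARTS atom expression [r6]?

6

Check the 13 heavy atoms by environment: 6× c (aromatic, in 6-ring) → match; 3× C (acyclic) → no; 1× N (acyclic) → no; 1× N (charge +1, acyclic) → no; 1× O (charge -1, acyclic) → no; 1× O (acyclic) → no.
That gives 6 matching atoms.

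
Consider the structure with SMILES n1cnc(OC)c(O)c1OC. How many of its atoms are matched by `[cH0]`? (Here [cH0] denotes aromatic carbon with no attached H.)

3

The query [cH0] means: aromatic carbon with no attached hydrogen (substituted or ring-fusion).
Check the 11 heavy atoms by environment: 2× n (aromatic, H0) → no; 1× c (aromatic, H1) → no; 3× c (aromatic, H0) → match; 1× O (H1) → no; 2× O (H0) → no; 2× C (H3) → no.
That gives 3 matching atoms.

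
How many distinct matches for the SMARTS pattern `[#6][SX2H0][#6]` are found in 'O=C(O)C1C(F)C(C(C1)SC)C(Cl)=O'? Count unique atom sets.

1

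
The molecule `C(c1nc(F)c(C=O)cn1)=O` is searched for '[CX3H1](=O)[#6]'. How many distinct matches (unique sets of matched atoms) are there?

2

[CX3H1](=O)[#6] is the SMARTS for an aldehyde: an sp2 carbon with one H, double-bonded to O and single-bonded to carbon.
The molecule carries 2 separate instances of an aldehyde (-CHO) meeting every constraint; each maps to a distinct set of atoms, giving 2 matches.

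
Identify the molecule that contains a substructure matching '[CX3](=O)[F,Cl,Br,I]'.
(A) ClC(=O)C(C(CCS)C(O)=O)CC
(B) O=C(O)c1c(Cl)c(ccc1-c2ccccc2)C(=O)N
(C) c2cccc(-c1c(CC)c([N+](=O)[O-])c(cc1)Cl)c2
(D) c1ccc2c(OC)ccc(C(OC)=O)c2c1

A

[CX3](=O)[F,Cl,Br,I] describes a carbonyl carbon bonded to a halogen (an acyl halide).
(A) contains an acyl chloride (-C(=O)Cl), which satisfies every atom and bond constraint.
(B) has a chloro substituent but the Cl is not on a carbonyl carbon.
(C) has a chloro substituent but the Cl is not on a carbonyl carbon.
(D) has a methyl-ester group (-C(=O)OCH3) but the carbonyl is bonded to -O-C, not to a halogen.
So the answer is (A).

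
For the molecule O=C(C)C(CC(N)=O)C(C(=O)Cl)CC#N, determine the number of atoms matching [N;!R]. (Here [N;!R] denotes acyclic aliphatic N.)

2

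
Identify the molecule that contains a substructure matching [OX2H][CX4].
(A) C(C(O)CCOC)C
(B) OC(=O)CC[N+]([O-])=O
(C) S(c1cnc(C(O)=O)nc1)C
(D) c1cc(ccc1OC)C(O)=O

A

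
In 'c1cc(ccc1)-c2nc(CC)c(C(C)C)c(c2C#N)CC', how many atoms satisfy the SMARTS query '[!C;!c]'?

2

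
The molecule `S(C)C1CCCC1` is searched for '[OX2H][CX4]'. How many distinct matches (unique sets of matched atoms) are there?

[OX2H][CX4] is the SMARTS for an aliphatic alcohol: a hydroxyl oxygen bound to an sp3 (X4) carbon.
No fragment in the molecule satisfies every constraint, giving 0 matches.

0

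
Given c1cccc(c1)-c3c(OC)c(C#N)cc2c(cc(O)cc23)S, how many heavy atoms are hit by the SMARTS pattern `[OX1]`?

0

The query [OX1] means: aliphatic oxygen with one total connection — typically a carbonyl =O or an oxide.
Check the 22 heavy atoms by environment: 16× c (aromatic, X3) → no; 2× O (X2) → no; 1× C (X2) → no; 1× N (X1) → no; 1× S (X2) → no; 1× C (X4) → no.
No environment satisfies the query, so 0 matching atoms.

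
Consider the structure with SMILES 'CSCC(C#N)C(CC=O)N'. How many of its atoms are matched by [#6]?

Check the 11 heavy atoms by environment: 7× C → match; 2× N → no; 1× S → no; 1× O → no.
That gives 7 matching atoms.

7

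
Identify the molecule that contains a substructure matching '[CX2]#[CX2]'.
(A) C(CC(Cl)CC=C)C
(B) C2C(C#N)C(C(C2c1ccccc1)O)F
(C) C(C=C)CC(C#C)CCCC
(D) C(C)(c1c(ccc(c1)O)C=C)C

[CX2]#[CX2] describes a carbon-carbon triple bond (an alkyne).
(A) has a vinyl group (-CH=CH2) but the C=C is a double bond; both carbons are CX3, not CX2.
(B) has a nitrile (-C#N) but the triple bond is C#N, not C#C.
(C) contains an ethynyl group (-C#CH), which satisfies every atom and bond constraint.
(D) has a vinyl group (-CH=CH2) but the C=C is a double bond; both carbons are CX3, not CX2.
So the answer is (C).

C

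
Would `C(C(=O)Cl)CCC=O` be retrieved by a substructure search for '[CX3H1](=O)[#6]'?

Yes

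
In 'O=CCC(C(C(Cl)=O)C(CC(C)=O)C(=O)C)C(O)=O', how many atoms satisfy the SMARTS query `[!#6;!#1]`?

The query [!#6;!#1] means: not carbon and not hydrogen — any heteroatom.
Check the 19 heavy atoms by environment: 12× C → no; 6× O → match; 1× Cl → match.
Summing the matching environments: 6 + 1 = 7 matching atoms.

7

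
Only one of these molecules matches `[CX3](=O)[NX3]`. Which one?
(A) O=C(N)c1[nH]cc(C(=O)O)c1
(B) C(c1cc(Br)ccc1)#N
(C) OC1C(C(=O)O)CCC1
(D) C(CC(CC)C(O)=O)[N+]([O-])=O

A

[CX3](=O)[NX3] describes a carbonyl carbon bonded to a trivalent nitrogen (an amide).
(A) contains a primary amide (-C(=O)NH2), which satisfies every atom and bond constraint.
(B) has a nitrile (-C#N) but the nitrile N is NX1 (triple-bonded), not NX3.
(C) has a carboxylic acid group (-C(=O)OH) but the carbonyl is bonded to O, not to an NX3 nitrogen.
(D) has a carboxylic acid group (-C(=O)OH) but the carbonyl is bonded to O, not to an NX3 nitrogen.
So the answer is (A).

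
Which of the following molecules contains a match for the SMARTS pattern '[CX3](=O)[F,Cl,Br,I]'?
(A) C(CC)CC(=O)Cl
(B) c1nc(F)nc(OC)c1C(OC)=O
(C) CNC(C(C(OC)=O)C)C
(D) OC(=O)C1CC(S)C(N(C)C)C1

A

[CX3](=O)[F,Cl,Br,I] describes a carbonyl carbon bonded to a halogen (an acyl halide).
(A) contains an acyl chloride (-C(=O)Cl), which satisfies every atom and bond constraint.
(B) has a methyl-ester group (-C(=O)OCH3) but the carbonyl is bonded to -O-C, not to a halogen.
(C) has a methyl-ester group (-C(=O)OCH3) but the carbonyl is bonded to -O-C, not to a halogen.
(D) has a carboxylic acid group (-C(=O)OH) but the carbonyl is bonded to -OH, not to a halogen.
So the answer is (A).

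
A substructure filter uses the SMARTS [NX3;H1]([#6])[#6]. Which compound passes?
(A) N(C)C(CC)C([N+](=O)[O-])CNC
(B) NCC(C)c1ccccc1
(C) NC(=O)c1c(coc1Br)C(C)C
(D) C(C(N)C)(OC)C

A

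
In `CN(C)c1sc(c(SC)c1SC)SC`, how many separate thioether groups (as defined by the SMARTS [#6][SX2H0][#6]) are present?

[#6][SX2H0][#6] is the SMARTS for a thioether: an aliphatic sulfur bridging two carbons with no H on the sulfur.
The molecule carries 3 separate instances of a methylthio ether (-SCH3) meeting every constraint; each maps to a distinct set of atoms, giving 3 matches.

3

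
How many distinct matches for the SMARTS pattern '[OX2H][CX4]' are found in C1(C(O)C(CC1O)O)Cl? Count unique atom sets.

[OX2H][CX4] is the SMARTS for an aliphatic alcohol: a hydroxyl oxygen bound to an sp3 (X4) carbon.
The molecule carries 3 separate instances of a hydroxyl group (-OH) meeting every constraint; each maps to a distinct set of atoms, giving 3 matches.

3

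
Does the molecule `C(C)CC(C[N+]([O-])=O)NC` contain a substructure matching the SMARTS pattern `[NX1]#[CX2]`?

No

The pattern [NX1]#[CX2] describes a nitrogen triple-bonded to a two-connected carbon — a nitrile.
The closest candidate here is a nitro group (-[N+](=O)[O-]), but there is no C#N triple bond. No other fragment satisfies the full query, so there is no match.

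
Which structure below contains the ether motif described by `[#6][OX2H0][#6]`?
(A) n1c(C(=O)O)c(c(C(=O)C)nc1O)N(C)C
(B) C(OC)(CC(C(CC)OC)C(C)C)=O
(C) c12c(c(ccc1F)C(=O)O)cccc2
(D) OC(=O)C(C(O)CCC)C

[#6][OX2H0][#6] describes an aliphatic oxygen bridging two carbons with no H on the oxygen (an ether).
(A) has a hydroxyl group (-OH) but the oxygen has H1, not H0 bridging two carbons.
(B) contains a methoxy ether (-OCH3), which satisfies every atom and bond constraint.
(C) has a carboxylic acid group (-C(=O)OH) but the -OH oxygen has H1; the =O is OX1, not OX2.
(D) has a carboxylic acid group (-C(=O)OH) but the -OH oxygen has H1; the =O is OX1, not OX2.
So the answer is (B).

B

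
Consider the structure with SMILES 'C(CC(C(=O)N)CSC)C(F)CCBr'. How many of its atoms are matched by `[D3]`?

The query [D3] means: atom with exactly three heavy-atom neighbours.
Check the 14 heavy atoms by environment: 5× C (D2) → no; 3× C (D3) → match; 1× O (D1) → no; 1× N (D1) → no; 1× S (D2) → no; 1× C (D1) → no; 1× F (D1) → no; 1× Br (D1) → no.
That gives 3 matching atoms.

3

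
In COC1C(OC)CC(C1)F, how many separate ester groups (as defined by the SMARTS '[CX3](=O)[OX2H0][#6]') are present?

[CX3](=O)[OX2H0][#6] is the SMARTS for an ester: a carbonyl carbon bonded to an oxygen that is itself bonded to carbon (no H on that O).
The molecule has a methoxy ether (-OCH3), but the ether oxygen is not adjacent to a C=O carbon; nothing else fits, so there are 0 matches.

0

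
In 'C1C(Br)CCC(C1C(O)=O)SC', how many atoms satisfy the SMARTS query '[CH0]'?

1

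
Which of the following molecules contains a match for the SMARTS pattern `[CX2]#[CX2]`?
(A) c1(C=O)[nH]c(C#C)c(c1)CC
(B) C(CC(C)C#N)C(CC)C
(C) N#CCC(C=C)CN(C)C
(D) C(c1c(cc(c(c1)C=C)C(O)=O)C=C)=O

A

[CX2]#[CX2] describes a carbon-carbon triple bond (an alkyne).
(A) contains an ethynyl group (-C#CH), which satisfies every atom and bond constraint.
(B) has a nitrile (-C#N) but the triple bond is C#N, not C#C.
(C) has a vinyl group (-CH=CH2) but the C=C is a double bond; both carbons are CX3, not CX2.
(D) has a vinyl group (-CH=CH2) but the C=C is a double bond; both carbons are CX3, not CX2.
So the answer is (A).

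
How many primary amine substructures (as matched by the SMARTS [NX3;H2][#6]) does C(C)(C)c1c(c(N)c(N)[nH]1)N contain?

[NX3;H2][#6] is the SMARTS for a primary amine: a trivalent nitrogen with two H attached to carbon.
The molecule carries 3 separate instances of a primary amino group (-NH2) meeting every constraint; each maps to a distinct set of atoms, giving 3 matches.

3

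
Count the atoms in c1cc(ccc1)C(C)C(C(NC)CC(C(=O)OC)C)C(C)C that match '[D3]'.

7

The query [D3] means: atom with exactly three heavy-atom neighbours.
Check the 22 heavy atoms by environment: 6× C (D1) → no; 6× C (D3) → match; 1× C (D2) → no; 1× O (D1) → no; 1× O (D2) → no; 1× c (aromatic, D3) → match; 5× c (aromatic, D2) → no; 1× N (D2) → no.
Summing the matching environments: 6 + 1 = 7 matching atoms.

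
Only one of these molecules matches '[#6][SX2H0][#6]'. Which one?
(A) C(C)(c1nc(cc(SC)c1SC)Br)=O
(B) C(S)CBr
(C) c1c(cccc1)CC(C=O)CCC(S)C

A

[#6][SX2H0][#6] describes an aliphatic sulfur bridging two carbons with no H on the sulfur (a thioether).
(A) contains a methylthio ether (-SCH3), which satisfies every atom and bond constraint.
(B) has a thiol (-SH) but the sulfur has H1, not H0 bridging two carbons.
(C) has a thiol (-SH) but the sulfur has H1, not H0 bridging two carbons.
So the answer is (A).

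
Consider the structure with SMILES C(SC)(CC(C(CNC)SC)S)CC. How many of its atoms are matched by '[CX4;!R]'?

10

The query [CX4;!R] means: aliphatic carbon with four total connections, not in a ring.
Check the 14 heavy atoms by environment: 10× C (X4, acyclic) → match; 3× S (X2, acyclic) → no; 1× N (X3, acyclic) → no.
That gives 10 matching atoms.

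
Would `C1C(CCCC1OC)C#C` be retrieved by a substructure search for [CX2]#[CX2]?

The pattern [CX2]#[CX2] describes a carbon-carbon triple bond — an alkyne.
The molecule carries an ethynyl group (-C#CH), whose atoms satisfy every constraint of the query, so the pattern matches.

Yes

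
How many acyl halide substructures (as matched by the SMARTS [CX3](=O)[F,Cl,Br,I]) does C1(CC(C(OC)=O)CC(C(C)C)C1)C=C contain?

0

[CX3](=O)[F,Cl,Br,I] is the SMARTS for an acyl halide: a carbonyl carbon bonded to a halogen.
The molecule has a methyl-ester group (-C(=O)OCH3), but the carbonyl is bonded to -O-C, not to a halogen; nothing else fits, so there are 0 matches.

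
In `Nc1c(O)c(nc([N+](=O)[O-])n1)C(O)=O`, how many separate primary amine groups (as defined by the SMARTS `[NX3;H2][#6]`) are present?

1

[NX3;H2][#6] is the SMARTS for a primary amine: a trivalent nitrogen with two H attached to carbon.
Exactly one fragment in the molecule meets all constraints, giving 1 match.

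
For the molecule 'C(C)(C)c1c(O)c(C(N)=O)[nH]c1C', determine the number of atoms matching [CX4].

4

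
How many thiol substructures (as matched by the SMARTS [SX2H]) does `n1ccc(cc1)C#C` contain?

0

[SX2H] is the SMARTS for a thiol: an aliphatic sulfur with two connections, one being H.
No fragment in the molecule satisfies every constraint, giving 0 matches.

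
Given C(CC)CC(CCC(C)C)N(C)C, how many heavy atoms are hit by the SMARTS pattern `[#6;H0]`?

Check the 13 heavy atoms by environment: 5× C (H2) → no; 2× C (H1) → no; 5× C (H3) → no; 1× N (H0) → no.
No environment satisfies the query, so 0 matching atoms.

0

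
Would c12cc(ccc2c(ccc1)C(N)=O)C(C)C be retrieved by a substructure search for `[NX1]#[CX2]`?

No

The pattern [NX1]#[CX2] describes a nitrogen triple-bonded to a two-connected carbon — a nitrile.
The closest candidate here is a primary amide (-C(=O)NH2), but the nitrogen is NX3, not NX1. No other fragment satisfies the full query, so there is no match.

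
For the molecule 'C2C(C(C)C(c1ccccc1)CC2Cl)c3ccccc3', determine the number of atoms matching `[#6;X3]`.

Check the 20 heavy atoms by environment: 7× C (X4) → no; 12× c (aromatic, X3) → match; 1× Cl (X1) → no.
That gives 12 matching atoms.

12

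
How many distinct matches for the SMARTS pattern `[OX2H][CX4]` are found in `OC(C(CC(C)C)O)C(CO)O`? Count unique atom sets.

4

[OX2H][CX4] is the SMARTS for an aliphatic alcohol: a hydroxyl oxygen bound to an sp3 (X4) carbon.
The molecule carries 4 separate instances of a hydroxyl group (-OH) meeting every constraint; each maps to a distinct set of atoms, giving 4 matches.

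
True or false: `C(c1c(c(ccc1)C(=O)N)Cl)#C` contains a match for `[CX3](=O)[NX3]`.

The pattern [CX3](=O)[NX3] describes a carbonyl carbon bonded to a trivalent nitrogen — an amide.
The molecule carries a primary amide (-C(=O)NH2), whose atoms satisfy every constraint of the query, so the pattern matches.

True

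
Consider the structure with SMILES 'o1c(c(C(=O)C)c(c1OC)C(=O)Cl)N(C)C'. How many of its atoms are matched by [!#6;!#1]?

6

The query [!#6;!#1] means: not carbon and not hydrogen — any heteroatom.
Check the 16 heavy atoms by environment: 1× o (aromatic) → match; 4× c (aromatic) → no; 6× C → no; 3× O → match; 1× N → match; 1× Cl → match.
Summing the matching environments: 1 + 3 + 1 + 1 = 6 matching atoms.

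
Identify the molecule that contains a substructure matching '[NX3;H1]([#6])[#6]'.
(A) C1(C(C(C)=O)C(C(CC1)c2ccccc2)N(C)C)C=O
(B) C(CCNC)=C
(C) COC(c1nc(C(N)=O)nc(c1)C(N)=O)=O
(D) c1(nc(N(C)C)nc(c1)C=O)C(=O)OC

B

[NX3;H1]([#6])[#6] describes a trivalent nitrogen with one H, bonded to two carbons (a secondary amine).
(A) has a dimethylamino group (-N(CH3)2) but the nitrogen has H0, not H1.
(B) contains an N-methylamino group (-NHCH3), which satisfies every atom and bond constraint.
(C) has a primary amide (-C(=O)NH2) but the -C(=O)NH2 nitrogen has H2, not H1.
(D) has a dimethylamino group (-N(CH3)2) but the nitrogen has H0, not H1.
So the answer is (B).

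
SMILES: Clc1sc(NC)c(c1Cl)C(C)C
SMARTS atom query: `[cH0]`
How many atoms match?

4

The query [cH0] means: aromatic carbon with no attached hydrogen (substituted or ring-fusion).
Check the 12 heavy atoms by environment: 1× s (aromatic, H0) → no; 4× c (aromatic, H0) → match; 2× Cl (H0) → no; 1× N (H1) → no; 3× C (H3) → no; 1× C (H1) → no.
That gives 4 matching atoms.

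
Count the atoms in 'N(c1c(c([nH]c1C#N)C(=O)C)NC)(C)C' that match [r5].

5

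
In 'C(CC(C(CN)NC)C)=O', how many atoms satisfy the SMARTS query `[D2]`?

Check the 10 heavy atoms by environment: 3× C (D2) → match; 2× C (D3) → no; 2× C (D1) → no; 1× N (D1) → no; 1× O (D1) → no; 1× N (D2) → match.
Summing the matching environments: 3 + 1 = 4 matching atoms.

4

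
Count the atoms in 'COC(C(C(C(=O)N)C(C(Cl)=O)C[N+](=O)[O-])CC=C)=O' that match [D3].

The query [D3] means: atom with exactly three heavy-atom neighbours.
Check the 20 heavy atoms by environment: 3× C (D2) → no; 6× C (D3) → match; 1× N (charge +1, D3) → match; 1× O (charge -1, D1) → no; 4× O (D1) → no; 1× O (D2) → no; 2× C (D1) → no; 1× Cl (D1) → no; 1× N (D1) → no.
Summing the matching environments: 6 + 1 = 7 matching atoms.

7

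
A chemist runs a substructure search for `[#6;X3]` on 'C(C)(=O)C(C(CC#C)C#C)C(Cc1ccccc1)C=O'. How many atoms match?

The query [#6;X3] means: any carbon (aromatic or not) with three total connections.
Check the 20 heavy atoms by environment: 6× C (X4) → no; 2× C (X3) → match; 2× O (X1) → no; 6× c (aromatic, X3) → match; 4× C (X2) → no.
Summing the matching environments: 2 + 6 = 8 matching atoms.

8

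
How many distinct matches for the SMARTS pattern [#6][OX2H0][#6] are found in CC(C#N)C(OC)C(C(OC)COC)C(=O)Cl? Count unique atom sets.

3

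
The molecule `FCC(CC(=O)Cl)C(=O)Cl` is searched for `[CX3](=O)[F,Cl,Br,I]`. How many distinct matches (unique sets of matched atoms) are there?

[CX3](=O)[F,Cl,Br,I] is the SMARTS for an acyl halide: a carbonyl carbon bonded to a halogen.
The molecule carries 2 separate instances of an acyl chloride (-C(=O)Cl) meeting every constraint; each maps to a distinct set of atoms, giving 2 matches.

2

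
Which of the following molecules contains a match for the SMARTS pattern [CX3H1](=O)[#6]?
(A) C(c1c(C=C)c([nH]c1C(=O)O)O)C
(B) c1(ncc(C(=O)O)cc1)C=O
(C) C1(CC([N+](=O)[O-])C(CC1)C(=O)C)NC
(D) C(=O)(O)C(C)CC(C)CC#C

B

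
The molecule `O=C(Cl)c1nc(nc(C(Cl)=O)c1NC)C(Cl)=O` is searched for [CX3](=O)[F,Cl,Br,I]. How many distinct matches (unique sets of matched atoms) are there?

3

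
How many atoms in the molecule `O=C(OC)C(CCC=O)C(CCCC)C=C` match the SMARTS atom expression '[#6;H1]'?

4

Check the 16 heavy atoms by environment: 6× C (H2) → no; 4× C (H1) → match; 3× O (H0) → no; 2× C (H3) → no; 1× C (H0) → no.
That gives 4 matching atoms.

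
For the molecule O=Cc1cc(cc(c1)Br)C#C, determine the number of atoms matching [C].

3

The query [C] means: uppercase C matches aliphatic (non-aromatic) carbon only.
Check the 11 heavy atoms by environment: 6× c (aromatic) → no; 3× C → match; 1× O → no; 1× Br → no.
That gives 3 matching atoms.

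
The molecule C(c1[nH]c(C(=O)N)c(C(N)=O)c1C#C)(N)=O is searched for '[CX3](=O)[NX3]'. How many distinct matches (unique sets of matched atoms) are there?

3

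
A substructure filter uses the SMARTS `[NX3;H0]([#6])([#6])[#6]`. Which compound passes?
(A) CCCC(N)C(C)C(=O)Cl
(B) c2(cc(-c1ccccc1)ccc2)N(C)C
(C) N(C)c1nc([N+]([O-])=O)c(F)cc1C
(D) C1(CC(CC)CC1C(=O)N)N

B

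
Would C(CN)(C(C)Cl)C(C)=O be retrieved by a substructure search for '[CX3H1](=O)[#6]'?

No

The pattern [CX3H1](=O)[#6] describes an sp2 carbon with one H, double-bonded to O and single-bonded to carbon — an aldehyde.
The closest candidate here is an acetyl/ketone group (-C(=O)CH3), but the carbonyl carbon has H0 (two carbon neighbours), not H1. No other fragment satisfies the full query, so there is no match.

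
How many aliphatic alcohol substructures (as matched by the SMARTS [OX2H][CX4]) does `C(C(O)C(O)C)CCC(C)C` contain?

2

[OX2H][CX4] is the SMARTS for an aliphatic alcohol: a hydroxyl oxygen bound to an sp3 (X4) carbon.
The molecule carries 2 separate instances of a hydroxyl group (-OH) meeting every constraint; each maps to a distinct set of atoms, giving 2 matches.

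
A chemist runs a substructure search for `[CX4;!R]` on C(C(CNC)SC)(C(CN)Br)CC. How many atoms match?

The query [CX4;!R] means: aliphatic carbon with four total connections, not in a ring.
Check the 13 heavy atoms by environment: 9× C (X4, acyclic) → match; 1× Br (X1, acyclic) → no; 1× S (X2, acyclic) → no; 2× N (X3, acyclic) → no.
That gives 9 matching atoms.

9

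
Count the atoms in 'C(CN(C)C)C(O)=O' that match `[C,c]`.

5

Check the 8 heavy atoms by environment: 5× C → match; 1× N → no; 2× O → no.
That gives 5 matching atoms.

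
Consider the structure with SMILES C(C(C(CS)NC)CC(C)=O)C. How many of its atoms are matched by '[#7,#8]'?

The query [#7,#8] means: nitrogen or oxygen (comma = OR).
Check the 12 heavy atoms by environment: 9× C → no; 1× N → match; 1× S → no; 1× O → match.
Summing the matching environments: 1 + 1 = 2 matching atoms.

2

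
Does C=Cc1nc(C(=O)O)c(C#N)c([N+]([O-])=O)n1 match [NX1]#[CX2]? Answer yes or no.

The pattern [NX1]#[CX2] describes a nitrogen triple-bonded to a two-connected carbon — a nitrile.
The molecule carries a nitrile (-C#N), whose atoms satisfy every constraint of the query, so the pattern matches.

Yes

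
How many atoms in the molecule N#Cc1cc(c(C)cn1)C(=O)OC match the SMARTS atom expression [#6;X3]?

The query [#6;X3] means: any carbon (aromatic or not) with three total connections.
Check the 13 heavy atoms by environment: 1× n (aromatic, X2) → no; 5× c (aromatic, X3) → match; 1× C (X3) → match; 1× O (X1) → no; 1× O (X2) → no; 2× C (X4) → no; 1× C (X2) → no; 1× N (X1) → no.
Summing the matching environments: 5 + 1 = 6 matching atoms.

6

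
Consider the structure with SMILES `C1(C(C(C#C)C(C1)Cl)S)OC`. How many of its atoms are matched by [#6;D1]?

2

Check the 11 heavy atoms by environment: 2× C (D2) → no; 4× C (D3) → no; 1× Cl (D1) → no; 2× C (D1) → match; 1× O (D2) → no; 1× S (D1) → no.
That gives 2 matching atoms.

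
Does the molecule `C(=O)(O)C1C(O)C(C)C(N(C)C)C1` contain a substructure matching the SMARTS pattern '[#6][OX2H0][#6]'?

No

The pattern [#6][OX2H0][#6] describes an aliphatic oxygen bridging two carbons with no H on the oxygen — an ether.
The closest candidate here is a hydroxyl group (-OH), but the oxygen has H1, not H0 bridging two carbons. No other fragment satisfies the full query, so there is no match.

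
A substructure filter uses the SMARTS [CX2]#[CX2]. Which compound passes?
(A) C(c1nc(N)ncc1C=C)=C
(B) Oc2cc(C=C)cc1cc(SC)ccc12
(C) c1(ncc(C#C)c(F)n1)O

C

[CX2]#[CX2] describes a carbon-carbon triple bond (an alkyne).
(A) has a vinyl group (-CH=CH2) but the C=C is a double bond; both carbons are CX3, not CX2.
(B) has a vinyl group (-CH=CH2) but the C=C is a double bond; both carbons are CX3, not CX2.
(C) contains an ethynyl group (-C#CH), which satisfies every atom and bond constraint.
So the answer is (C).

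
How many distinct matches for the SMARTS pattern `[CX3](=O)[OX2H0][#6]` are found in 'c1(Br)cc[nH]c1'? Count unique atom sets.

0

[CX3](=O)[OX2H0][#6] is the SMARTS for an ester: a carbonyl carbon bonded to an oxygen that is itself bonded to carbon (no H on that O).
No fragment in the molecule satisfies every constraint, giving 0 matches.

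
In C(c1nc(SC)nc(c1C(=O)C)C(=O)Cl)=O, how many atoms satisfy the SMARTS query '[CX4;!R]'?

The query [CX4;!R] means: aliphatic carbon with four total connections, not in a ring.
Check the 16 heavy atoms by environment: 2× n (aromatic, X2, in 6-ring) → no; 4× c (aromatic, X3, in 6-ring) → no; 3× C (X3, acyclic) → no; 3× O (X1, acyclic) → no; 1× S (X2, acyclic) → no; 2× C (X4, acyclic) → match; 1× Cl (X1, acyclic) → no.
That gives 2 matching atoms.

2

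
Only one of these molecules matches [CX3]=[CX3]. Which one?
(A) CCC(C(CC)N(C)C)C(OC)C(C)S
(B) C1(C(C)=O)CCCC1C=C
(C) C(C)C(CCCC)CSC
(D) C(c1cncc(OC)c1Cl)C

B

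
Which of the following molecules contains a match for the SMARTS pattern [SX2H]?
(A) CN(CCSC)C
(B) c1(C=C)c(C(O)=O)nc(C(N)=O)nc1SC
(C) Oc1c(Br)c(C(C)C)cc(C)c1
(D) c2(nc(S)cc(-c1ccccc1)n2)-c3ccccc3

[SX2H] describes an aliphatic sulfur with two connections, one being H (a thiol).
(A) has a methylthio ether (-SCH3) but the sulfur has H0 (bonded to two carbons), not H1.
(B) has a methylthio ether (-SCH3) but the sulfur has H0 (bonded to two carbons), not H1.
(C) has a hydroxyl group (-OH) but it is an -OH, not an -SH.
(D) contains a thiol (-SH), which satisfies every atom and bond constraint.
So the answer is (D).

D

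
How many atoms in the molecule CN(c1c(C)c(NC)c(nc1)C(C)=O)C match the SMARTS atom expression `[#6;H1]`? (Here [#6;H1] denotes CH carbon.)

1

Check the 15 heavy atoms by environment: 1× n (aromatic, H0) → no; 4× c (aromatic, H0) → no; 1× c (aromatic, H1) → match; 1× N (H0) → no; 5× C (H3) → no; 1× N (H1) → no; 1× C (H0) → no; 1× O (H0) → no.
That gives 1 matching atom.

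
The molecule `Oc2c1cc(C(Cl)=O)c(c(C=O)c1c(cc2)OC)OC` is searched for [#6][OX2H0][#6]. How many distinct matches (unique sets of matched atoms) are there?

2

[#6][OX2H0][#6] is the SMARTS for an ether: an aliphatic oxygen bridging two carbons with no H on the oxygen.
The molecule carries 2 separate instances of a methoxy ether (-OCH3) meeting every constraint; each maps to a distinct set of atoms, giving 2 matches.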